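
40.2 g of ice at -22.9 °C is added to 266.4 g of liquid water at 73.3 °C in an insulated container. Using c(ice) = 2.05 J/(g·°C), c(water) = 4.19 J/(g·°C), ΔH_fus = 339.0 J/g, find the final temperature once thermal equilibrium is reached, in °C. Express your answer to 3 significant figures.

Heat to bring ice to 0 °C and melt it: q₁ = 40.2×2.05×22.9 + 40.2×339.0 = 15515 J
Heat the water can supply cooling to 0 °C: 266.4×4.19×73.3 = 81818.6 J > q₁, so all ice melts.
Energy balance: 266.4×4.19×(73.3 − T) = 15515 + 40.2×4.19×(T − 0)
1116.216(73.3 − T) = 15515 + 168.438 T
81818.6 − 15515 = 1284.654 T
T = 66303.6 / 1284.654 = 51.61 °C

T_f = 51.6 °C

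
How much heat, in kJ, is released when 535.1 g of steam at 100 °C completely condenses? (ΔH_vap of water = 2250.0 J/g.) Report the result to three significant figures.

q = m × ΔH_vap = 535.1 × 2250.0 = 1204000 J = 1200 kJ

q = 1200 kJ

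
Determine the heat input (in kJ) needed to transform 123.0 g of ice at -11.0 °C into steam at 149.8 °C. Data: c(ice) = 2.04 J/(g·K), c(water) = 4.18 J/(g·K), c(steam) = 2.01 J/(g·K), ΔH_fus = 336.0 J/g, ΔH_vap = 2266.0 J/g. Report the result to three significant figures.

q1 (heat ice -11.0→0.0 °C): 123.0 × 2.04 × 11.0 = 2760 J
q2 (melt at 0 °C): 123.0 × 336.0 = 41328 J
q3 (heat water 0.0→100.0 °C): 123.0 × 4.18 × 100.0 = 51414 J
q4 (vaporize at 100 °C): 123.0 × 2266.0 = 278718 J
q5 (heat steam 100.0→149.8 °C): 123.0 × 2.01 × 49.8 = 12312 J
Total: 2760 + 41328 + 51414 + 278718 + 12312 = 386532 J = 387 kJ

q = 387 kJ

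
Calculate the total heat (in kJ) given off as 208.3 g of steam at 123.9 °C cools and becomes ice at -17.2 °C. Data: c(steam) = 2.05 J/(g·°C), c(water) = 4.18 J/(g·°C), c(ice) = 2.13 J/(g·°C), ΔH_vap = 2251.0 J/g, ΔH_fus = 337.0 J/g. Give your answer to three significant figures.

q1 (cool steam 123.9→100 °C): 208.3 × 2.05 × 23.9 = 10206 J
q2 (condense at 100 °C): 208.3 × 2251.0 = 468883 J
q3 (cool water 100→0 °C): 208.3 × 4.18 × 100.0 = 87069 J
q4 (freeze at 0 °C): 208.3 × 337.0 = 70197 J
q5 (cool ice 0→-17.2 °C): 208.3 × 2.13 × 17.2 = 7631 J
Total: 10206 + 468883 + 87069 + 70197 + 7631 = 643986 J = 644 kJ

q = 644 kJ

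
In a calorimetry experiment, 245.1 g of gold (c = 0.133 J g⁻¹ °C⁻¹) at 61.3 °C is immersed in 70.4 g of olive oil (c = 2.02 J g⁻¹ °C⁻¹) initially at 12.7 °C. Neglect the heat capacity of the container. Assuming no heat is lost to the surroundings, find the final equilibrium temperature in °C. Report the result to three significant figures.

T_f = 21.8 °C

Heat lost by gold = heat gained by olive oil.
(245.1)(0.133)(61.3 − T) = (70.4)(2.02)(T − 12.7)
32.5983 (61.3 − T) = 142.208 (T − 12.7)
1998.3 − 32.5983 T = 142.208 T − 1806.0
3804.3 = 174.8063 T
T = 21.76 °C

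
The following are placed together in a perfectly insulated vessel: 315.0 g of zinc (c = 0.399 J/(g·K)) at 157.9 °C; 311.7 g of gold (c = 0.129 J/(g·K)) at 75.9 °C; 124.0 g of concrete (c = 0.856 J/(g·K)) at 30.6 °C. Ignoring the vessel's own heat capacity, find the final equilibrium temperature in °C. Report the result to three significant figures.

Σ mᵢcᵢ(T − Tᵢ) = 0  ⇒  T = Σ mᵢcᵢTᵢ / Σ mᵢcᵢ
Σ mᵢcᵢ = 315.0×0.399 + 311.7×0.129 + 124.0×0.856 = 272.0383
Σ mᵢcᵢTᵢ = 125.685×157.9 + 40.2093×75.9 + 106.144×30.6 = 26146
T = 26146 / 272.0383 = 96.11 °C

T_f = 96.1 °C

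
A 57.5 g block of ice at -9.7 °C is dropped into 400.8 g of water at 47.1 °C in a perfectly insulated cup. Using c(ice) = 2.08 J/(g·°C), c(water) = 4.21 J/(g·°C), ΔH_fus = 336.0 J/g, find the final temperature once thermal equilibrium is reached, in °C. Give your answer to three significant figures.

T_f = 30.6 °C

Heat to bring ice to 0 °C and melt it: q₁ = 57.5×2.08×9.7 + 57.5×336.0 = 20480 J
Heat the water can supply cooling to 0 °C: 400.8×4.21×47.1 = 79475.0 J > q₁, so all ice melts.
Energy balance: 400.8×4.21×(47.1 − T) = 20480 + 57.5×4.21×(T − 0)
1687.368(47.1 − T) = 20480 + 242.075 T
79475.0 − 20480 = 1929.443 T
T = 58995.0 / 1929.443 = 30.58 °C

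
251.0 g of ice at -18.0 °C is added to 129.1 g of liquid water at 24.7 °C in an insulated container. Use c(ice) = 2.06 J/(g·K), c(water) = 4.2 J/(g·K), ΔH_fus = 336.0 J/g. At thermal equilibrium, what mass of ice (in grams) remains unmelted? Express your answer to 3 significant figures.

m_ice remaining = 239 g

Heat to warm all ice to 0 °C: 251.0×2.06×18.0 = 9307.1 J
Heat released by water cooling to 0 °C: 129.1×4.2×24.7 = 13393 J
13393 J < 9307.1 + 251.0×336.0 = 93643.1 J, so not all ice melts; final T = 0 °C.
Heat left for melting: 13393 − 9307.1 = 4085.9 J
Mass melted = 4085.9 / 336.0 = 12.16 g
Ice remaining = 251.0 − 12.16 = 238.84 g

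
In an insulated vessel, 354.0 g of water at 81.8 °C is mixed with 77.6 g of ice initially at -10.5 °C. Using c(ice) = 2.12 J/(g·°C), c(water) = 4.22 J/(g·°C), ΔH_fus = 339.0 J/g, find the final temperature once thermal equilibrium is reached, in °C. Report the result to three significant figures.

Heat to bring ice to 0 °C and melt it: q₁ = 77.6×2.12×10.5 + 77.6×339.0 = 28034 J
Heat the water can supply cooling to 0 °C: 354.0×4.22×81.8 = 122199 J > q₁, so all ice melts.
Energy balance: 354.0×4.22×(81.8 − T) = 28034 + 77.6×4.22×(T − 0)
1493.88(81.8 − T) = 28034 + 327.472 T
122199 − 28034 = 1821.352 T
T = 94165 / 1821.352 = 51.70 °C

T_f = 51.7 °C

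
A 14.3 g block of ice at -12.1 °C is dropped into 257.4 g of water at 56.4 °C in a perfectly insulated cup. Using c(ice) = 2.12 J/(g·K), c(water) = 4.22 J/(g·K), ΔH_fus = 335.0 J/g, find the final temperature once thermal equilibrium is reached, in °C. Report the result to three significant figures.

Heat to bring ice to 0 °C and melt it: q₁ = 14.3×2.12×12.1 + 14.3×335.0 = 5157.3 J
Heat the water can supply cooling to 0 °C: 257.4×4.22×56.4 = 61263.3 J > q₁, so all ice melts.
Energy balance: 257.4×4.22×(56.4 − T) = 5157.3 + 14.3×4.22×(T − 0)
1086.228(56.4 − T) = 5157.3 + 60.346 T
61263.3 − 5157.3 = 1146.574 T
T = 56106.0 / 1146.574 = 48.93 °C

T_f = 48.9 °C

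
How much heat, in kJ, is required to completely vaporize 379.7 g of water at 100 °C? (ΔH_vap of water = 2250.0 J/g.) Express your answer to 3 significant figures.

q = m × ΔH_vap = 379.7 × 2250.0 = 854300 J = 854 kJ

q = 854 kJ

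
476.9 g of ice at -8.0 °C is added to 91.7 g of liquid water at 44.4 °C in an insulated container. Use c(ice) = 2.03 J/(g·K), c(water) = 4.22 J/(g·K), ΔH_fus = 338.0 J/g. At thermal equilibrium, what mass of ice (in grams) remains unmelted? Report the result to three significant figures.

m_ice remaining = 449 g

Heat to warm all ice to 0 °C: 476.9×2.03×8.0 = 7744.9 J
Heat released by water cooling to 0 °C: 91.7×4.22×44.4 = 17182 J
17182 J < 7744.9 + 476.9×338.0 = 168937.1 J, so not all ice melts; final T = 0 °C.
Heat left for melting: 17182 − 7744.9 = 9437.1 J
Mass melted = 9437.1 / 338.0 = 27.92 g
Ice remaining = 476.9 − 27.92 = 448.98 g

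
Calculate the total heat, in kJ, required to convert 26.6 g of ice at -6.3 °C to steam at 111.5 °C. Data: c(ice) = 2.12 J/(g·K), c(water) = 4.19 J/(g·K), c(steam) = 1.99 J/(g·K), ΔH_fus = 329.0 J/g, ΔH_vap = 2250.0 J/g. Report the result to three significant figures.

q = 80.7 kJ

q1 (heat ice -6.3→0.0 °C): 26.6 × 2.12 × 6.3 = 355 J
q2 (melt at 0 °C): 26.6 × 329.0 = 8751 J
q3 (heat water 0.0→100.0 °C): 26.6 × 4.19 × 100.0 = 11145 J
q4 (vaporize at 100 °C): 26.6 × 2250.0 = 59850 J
q5 (heat steam 100.0→111.5 °C): 26.6 × 1.99 × 11.5 = 609 J
Total: 355 + 8751 + 11145 + 59850 + 609 = 80710 J = 80.7 kJ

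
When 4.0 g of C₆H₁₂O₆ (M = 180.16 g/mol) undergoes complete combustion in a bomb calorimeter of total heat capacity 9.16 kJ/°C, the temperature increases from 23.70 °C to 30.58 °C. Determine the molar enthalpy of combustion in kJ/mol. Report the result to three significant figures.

ΔT = 30.58 − 23.70 = 6.88 °C
q_cal = C_cal × ΔT = 9.16 × 6.88 = 63.0208 kJ
n = 4.0 / 180.16 = 0.02220 mol
q_rxn = −q_cal = -63.0208 kJ
ΔH = -63.0208 / 0.02220 = -2839 kJ/mol

ΔH = -2840 kJ/mol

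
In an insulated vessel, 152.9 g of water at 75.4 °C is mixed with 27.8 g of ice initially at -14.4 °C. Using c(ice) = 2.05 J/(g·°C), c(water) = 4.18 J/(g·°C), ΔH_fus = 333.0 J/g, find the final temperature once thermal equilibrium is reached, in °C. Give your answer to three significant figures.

T_f = 50.5 °C

Heat to bring ice to 0 °C and melt it: q₁ = 27.8×2.05×14.4 + 27.8×333.0 = 10078 J
Heat the water can supply cooling to 0 °C: 152.9×4.18×75.4 = 48189.8 J > q₁, so all ice melts.
Energy balance: 152.9×4.18×(75.4 − T) = 10078 + 27.8×4.18×(T − 0)
639.122(75.4 − T) = 10078 + 116.204 T
48189.8 − 10078 = 755.326 T
T = 38111.8 / 755.326 = 50.46 °C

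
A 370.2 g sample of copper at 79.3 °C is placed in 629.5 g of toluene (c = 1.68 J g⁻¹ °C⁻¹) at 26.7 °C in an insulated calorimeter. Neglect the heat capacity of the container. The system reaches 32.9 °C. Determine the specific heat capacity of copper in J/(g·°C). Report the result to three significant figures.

q_gained = (629.5 × 1.68) × (32.9 − 26.7) = 6557 J
q_lost = 370.2 × c × (79.3 − 32.9) = 17177.28 c
Set equal: c = 6557 / 17177.28 = 0.382 J/(g·°C)

c = 0.382 J/(g·°C)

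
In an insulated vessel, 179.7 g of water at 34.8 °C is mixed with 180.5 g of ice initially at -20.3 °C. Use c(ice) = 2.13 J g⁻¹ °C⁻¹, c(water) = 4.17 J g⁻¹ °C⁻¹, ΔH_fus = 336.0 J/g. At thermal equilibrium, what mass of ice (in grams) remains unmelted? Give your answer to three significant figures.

m_ice remaining = 126 g

Heat to warm all ice to 0 °C: 180.5×2.13×20.3 = 7804.6 J
Heat released by water cooling to 0 °C: 179.7×4.17×34.8 = 26077 J
26077 J < 7804.6 + 180.5×336.0 = 68452.6 J, so not all ice melts; final T = 0 °C.
Heat left for melting: 26077 − 7804.6 = 18272.4 J
Mass melted = 18272.4 / 336.0 = 54.38 g
Ice remaining = 180.5 − 54.38 = 126.12 g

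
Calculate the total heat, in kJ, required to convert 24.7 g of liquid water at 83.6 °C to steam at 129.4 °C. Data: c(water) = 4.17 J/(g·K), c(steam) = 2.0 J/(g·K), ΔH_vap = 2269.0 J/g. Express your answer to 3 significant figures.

q1 (heat water 83.6→100.0 °C): 24.7 × 4.17 × 16.4 = 1689 J
q2 (vaporize at 100 °C): 24.7 × 2269.0 = 56044 J
q3 (heat steam 100.0→129.4 °C): 24.7 × 2.0 × 29.4 = 1452 J
Total: 1689 + 56044 + 1452 = 59185 J = 59.2 kJ

q = 59.2 kJ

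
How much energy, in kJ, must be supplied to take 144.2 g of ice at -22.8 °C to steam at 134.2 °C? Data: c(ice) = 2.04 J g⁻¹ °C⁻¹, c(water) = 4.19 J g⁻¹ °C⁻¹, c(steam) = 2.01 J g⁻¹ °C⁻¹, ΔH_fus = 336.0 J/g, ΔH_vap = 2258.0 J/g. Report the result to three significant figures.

q1 (heat ice -22.8→0.0 °C): 144.2 × 2.04 × 22.8 = 6707 J
q2 (melt at 0 °C): 144.2 × 336.0 = 48451 J
q3 (heat water 0.0→100.0 °C): 144.2 × 4.19 × 100.0 = 60420 J
q4 (vaporize at 100 °C): 144.2 × 2258.0 = 325604 J
q5 (heat steam 100.0→134.2 °C): 144.2 × 2.01 × 34.2 = 9913 J
Total: 6707 + 48451 + 60420 + 325604 + 9913 = 451095 J = 451 kJ

q = 451 kJ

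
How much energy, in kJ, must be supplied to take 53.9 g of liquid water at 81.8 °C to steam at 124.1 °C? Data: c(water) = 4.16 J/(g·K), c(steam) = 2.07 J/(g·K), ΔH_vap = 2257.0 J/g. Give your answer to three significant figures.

q = 128 kJ

q1 (heat water 81.8→100.0 °C): 53.9 × 4.16 × 18.2 = 4081 J
q2 (vaporize at 100 °C): 53.9 × 2257.0 = 121652 J
q3 (heat steam 100.0→124.1 °C): 53.9 × 2.07 × 24.1 = 2689 J
Total: 4081 + 121652 + 2689 = 128422 J = 128 kJ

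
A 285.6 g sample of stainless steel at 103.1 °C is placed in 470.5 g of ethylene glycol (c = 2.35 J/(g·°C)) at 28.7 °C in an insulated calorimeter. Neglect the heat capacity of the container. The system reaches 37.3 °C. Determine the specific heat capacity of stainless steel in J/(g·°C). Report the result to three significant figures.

q_gained = (470.5 × 2.35) × (37.3 − 28.7) = 9509 J
q_lost = 285.6 × c × (103.1 − 37.3) = 18792.48 c
Set equal: c = 9509 / 18792.48 = 0.506 J/(g·°C)

c = 0.506 J/(g·°C)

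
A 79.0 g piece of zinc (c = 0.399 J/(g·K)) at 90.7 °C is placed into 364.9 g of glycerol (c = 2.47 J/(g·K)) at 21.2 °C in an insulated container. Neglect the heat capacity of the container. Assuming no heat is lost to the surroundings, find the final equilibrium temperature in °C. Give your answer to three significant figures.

Heat lost by zinc = heat gained by glycerol.
(79.0)(0.399)(90.7 − T) = (364.9)(2.47)(T − 21.2)
31.521 (90.7 − T) = 901.303 (T − 21.2)
2859.0 − 31.521 T = 901.303 T − 19108
21967.0 = 932.824 T
T = 23.549 °C

T_f = 23.5 °C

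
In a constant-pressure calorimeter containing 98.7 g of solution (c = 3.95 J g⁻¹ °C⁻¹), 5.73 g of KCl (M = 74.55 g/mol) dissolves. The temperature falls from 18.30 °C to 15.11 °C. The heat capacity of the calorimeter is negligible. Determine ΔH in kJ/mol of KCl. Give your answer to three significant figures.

|ΔT| = |15.11 − 18.30| = 3.19 °C
|q_surr| = (98.7 × 3.95) × 3.19 = 389.865 × 3.19 = 1244 J
n(KCl) = 5.73 / 74.55 = 0.07686 mol
Temperature fell, so q_rxn = +|q_surr| = 1.244 kJ
ΔH = q_rxn / n = 16.19 kJ/mol

ΔH = 16.2 kJ/mol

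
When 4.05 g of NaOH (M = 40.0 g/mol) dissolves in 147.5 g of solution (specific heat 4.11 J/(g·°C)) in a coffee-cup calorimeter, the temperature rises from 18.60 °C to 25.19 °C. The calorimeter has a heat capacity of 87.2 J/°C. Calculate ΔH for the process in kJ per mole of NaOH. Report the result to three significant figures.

ΔH = -45.1 kJ/mol

|ΔT| = |25.19 − 18.60| = 6.59 °C
|q_surr| = (147.5 × 4.11 + 87.2) × 6.59 = 693.425 × 6.59 = 4570 J
n(NaOH) = 4.05 / 40.0 = 0.1013 mol
Temperature rose, so q_rxn = −|q_surr| = -4.570 kJ
ΔH = q_rxn / n = -45.11 kJ/mol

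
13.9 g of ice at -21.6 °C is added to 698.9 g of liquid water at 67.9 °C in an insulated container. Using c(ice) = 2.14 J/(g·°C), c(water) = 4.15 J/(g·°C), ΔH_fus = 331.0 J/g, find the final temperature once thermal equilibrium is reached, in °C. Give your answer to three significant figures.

T_f = 64.8 °C

Heat to bring ice to 0 °C and melt it: q₁ = 13.9×2.14×21.6 + 13.9×331.0 = 5243.4 J
Heat the water can supply cooling to 0 °C: 698.9×4.15×67.9 = 196940 J > q₁, so all ice melts.
Energy balance: 698.9×4.15×(67.9 − T) = 5243.4 + 13.9×4.15×(T − 0)
2900.435(67.9 − T) = 5243.4 + 57.685 T
196940 − 5243.4 = 2958.120 T
T = 191696.6 / 2958.120 = 64.80 °C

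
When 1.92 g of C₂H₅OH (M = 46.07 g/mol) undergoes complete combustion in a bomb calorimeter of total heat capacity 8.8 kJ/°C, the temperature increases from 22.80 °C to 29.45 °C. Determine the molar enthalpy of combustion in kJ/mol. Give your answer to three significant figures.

ΔT = 29.45 − 22.80 = 6.65 °C
q_cal = C_cal × ΔT = 8.8 × 6.65 = 58.52 kJ
n = 1.92 / 46.07 = 0.04168 mol
q_rxn = −q_cal = -58.52 kJ
ΔH = -58.52 / 0.04168 = -1404 kJ/mol

ΔH = -1400 kJ/mol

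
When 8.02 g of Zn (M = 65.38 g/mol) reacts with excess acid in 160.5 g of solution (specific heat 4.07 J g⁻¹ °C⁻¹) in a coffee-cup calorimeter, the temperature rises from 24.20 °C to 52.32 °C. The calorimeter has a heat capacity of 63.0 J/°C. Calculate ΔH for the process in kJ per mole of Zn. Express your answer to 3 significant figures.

ΔH = -164 kJ/mol

|ΔT| = |52.32 − 24.20| = 28.12 °C
|q_surr| = (160.5 × 4.07 + 63.0) × 28.12 = 716.235 × 28.12 = 20140 J
n(Zn) = 8.02 / 65.38 = 0.1227 mol
Temperature rose, so q_rxn = −|q_surr| = -20.14 kJ
ΔH = q_rxn / n = -164.1 kJ/mol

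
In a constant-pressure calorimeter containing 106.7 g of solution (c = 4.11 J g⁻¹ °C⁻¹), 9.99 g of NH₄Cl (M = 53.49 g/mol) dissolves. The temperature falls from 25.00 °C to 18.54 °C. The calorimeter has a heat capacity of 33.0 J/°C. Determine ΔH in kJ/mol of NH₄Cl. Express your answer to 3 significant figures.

ΔH = 16.3 kJ/mol

|ΔT| = |18.54 − 25.00| = 6.46 °C
|q_surr| = (106.7 × 4.11 + 33.0) × 6.46 = 471.537 × 6.46 = 3046 J
n(NH₄Cl) = 9.99 / 53.49 = 0.1868 mol
Temperature fell, so q_rxn = +|q_surr| = 3.046 kJ
ΔH = q_rxn / n = 16.31 kJ/mol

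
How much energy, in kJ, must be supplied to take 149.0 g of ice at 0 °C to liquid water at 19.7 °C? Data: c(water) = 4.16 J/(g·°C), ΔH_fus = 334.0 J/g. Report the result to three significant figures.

q1 (melt at 0 °C): 149.0 × 334.0 = 49766 J
q2 (heat water 0.0→19.7 °C): 149.0 × 4.16 × 19.7 = 12211 J
Total: 49766 + 12211 = 61977 J = 62.0 kJ

q = 62.0 kJ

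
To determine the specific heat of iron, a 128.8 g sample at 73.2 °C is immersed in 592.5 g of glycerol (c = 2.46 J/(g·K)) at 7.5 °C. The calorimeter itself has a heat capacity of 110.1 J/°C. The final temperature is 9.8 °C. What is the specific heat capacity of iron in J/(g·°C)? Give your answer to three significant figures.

c = 0.442 J/(g·°C)

q_gained = (592.5 × 2.46 + 110.1) × (9.8 − 7.5) = 3606 J
q_lost = 128.8 × c × (73.2 − 9.8) = 8165.92 c
Set equal: c = 3606 / 8165.92 = 0.442 J/(g·°C)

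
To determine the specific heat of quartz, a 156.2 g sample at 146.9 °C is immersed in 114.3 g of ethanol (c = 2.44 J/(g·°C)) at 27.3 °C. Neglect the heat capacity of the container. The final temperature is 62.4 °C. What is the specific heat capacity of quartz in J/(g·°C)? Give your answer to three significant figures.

c = 0.742 J/(g·°C)

q_gained = (114.3 × 2.44) × (62.4 − 27.3) = 9789 J
q_lost = 156.2 × c × (146.9 − 62.4) = 13198.9 c
Set equal: c = 9789 / 13198.9 = 0.742 J/(g·°C)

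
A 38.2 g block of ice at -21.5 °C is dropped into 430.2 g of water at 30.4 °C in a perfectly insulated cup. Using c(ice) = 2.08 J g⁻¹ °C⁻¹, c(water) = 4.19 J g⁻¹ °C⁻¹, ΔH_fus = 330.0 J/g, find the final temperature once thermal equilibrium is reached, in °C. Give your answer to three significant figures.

T_f = 20.6 °C

Heat to bring ice to 0 °C and melt it: q₁ = 38.2×2.08×21.5 + 38.2×330.0 = 14314 J
Heat the water can supply cooling to 0 °C: 430.2×4.19×30.4 = 54797.2 J > q₁, so all ice melts.
Energy balance: 430.2×4.19×(30.4 − T) = 14314 + 38.2×4.19×(T − 0)
1802.538(30.4 − T) = 14314 + 160.058 T
54797.2 − 14314 = 1962.596 T
T = 40483.2 / 1962.596 = 20.63 °C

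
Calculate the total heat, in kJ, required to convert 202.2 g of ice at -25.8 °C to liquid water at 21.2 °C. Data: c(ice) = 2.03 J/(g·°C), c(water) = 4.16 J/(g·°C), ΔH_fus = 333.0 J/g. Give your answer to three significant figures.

q1 (heat ice -25.8→0.0 °C): 202.2 × 2.03 × 25.8 = 10590 J
q2 (melt at 0 °C): 202.2 × 333.0 = 67333 J
q3 (heat water 0.0→21.2 °C): 202.2 × 4.16 × 21.2 = 17832 J
Total: 10590 + 67333 + 17832 = 95755 J = 95.8 kJ

q = 95.8 kJ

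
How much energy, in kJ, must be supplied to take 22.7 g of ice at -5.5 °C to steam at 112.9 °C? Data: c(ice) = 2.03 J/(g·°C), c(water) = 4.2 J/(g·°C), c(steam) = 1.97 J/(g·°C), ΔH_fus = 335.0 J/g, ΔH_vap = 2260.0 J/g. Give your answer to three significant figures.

q = 69.3 kJ

q1 (heat ice -5.5→0.0 °C): 22.7 × 2.03 × 5.5 = 253 J
q2 (melt at 0 °C): 22.7 × 335.0 = 7605 J
q3 (heat water 0.0→100.0 °C): 22.7 × 4.2 × 100.0 = 9534 J
q4 (vaporize at 100 °C): 22.7 × 2260.0 = 51302 J
q5 (heat steam 100.0→112.9 °C): 22.7 × 1.97 × 12.9 = 577 J
Total: 253 + 7605 + 9534 + 51302 + 577 = 69271 J = 69.3 kJ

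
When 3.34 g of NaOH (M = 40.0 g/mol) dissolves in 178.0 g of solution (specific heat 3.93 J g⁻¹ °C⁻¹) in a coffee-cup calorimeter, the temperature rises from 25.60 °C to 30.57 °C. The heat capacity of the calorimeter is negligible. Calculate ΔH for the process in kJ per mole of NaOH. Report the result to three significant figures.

ΔH = -41.6 kJ/mol

|ΔT| = |30.57 − 25.60| = 4.97 °C
|q_surr| = (178.0 × 3.93) × 4.97 = 699.54 × 4.97 = 3477 J
n(NaOH) = 3.34 / 40.0 = 0.08350 mol
Temperature rose, so q_rxn = −|q_surr| = -3.477 kJ
ΔH = q_rxn / n = -41.64 kJ/mol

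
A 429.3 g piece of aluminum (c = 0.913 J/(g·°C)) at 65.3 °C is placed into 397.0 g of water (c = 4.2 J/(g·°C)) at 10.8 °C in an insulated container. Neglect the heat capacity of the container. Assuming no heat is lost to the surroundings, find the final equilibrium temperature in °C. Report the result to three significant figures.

Heat lost by aluminum = heat gained by water.
(429.3)(0.913)(65.3 − T) = (397.0)(4.2)(T − 10.8)
391.9509 (65.3 − T) = 1667.4 (T − 10.8)
25594 − 391.9509 T = 1667.4 T − 18008
43602 = 2059.3509 T
T = 21.17 °C

T_f = 21.2 °C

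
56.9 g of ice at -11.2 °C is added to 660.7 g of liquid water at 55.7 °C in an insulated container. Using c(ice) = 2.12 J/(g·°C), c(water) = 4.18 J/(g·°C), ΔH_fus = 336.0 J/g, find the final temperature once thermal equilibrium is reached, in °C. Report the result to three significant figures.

Heat to bring ice to 0 °C and melt it: q₁ = 56.9×2.12×11.2 + 56.9×336.0 = 20469 J
Heat the water can supply cooling to 0 °C: 660.7×4.18×55.7 = 153828 J > q₁, so all ice melts.
Energy balance: 660.7×4.18×(55.7 − T) = 20469 + 56.9×4.18×(T − 0)
2761.726(55.7 − T) = 20469 + 237.842 T
153828 − 20469 = 2999.568 T
T = 133359 / 2999.568 = 44.46 °C

T_f = 44.5 °C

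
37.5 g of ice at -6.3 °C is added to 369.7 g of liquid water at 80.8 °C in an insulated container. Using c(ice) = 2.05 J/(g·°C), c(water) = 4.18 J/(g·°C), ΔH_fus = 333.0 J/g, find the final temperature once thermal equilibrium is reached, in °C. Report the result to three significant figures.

T_f = 65.7 °C

Heat to bring ice to 0 °C and melt it: q₁ = 37.5×2.05×6.3 + 37.5×333.0 = 12972 J
Heat the water can supply cooling to 0 °C: 369.7×4.18×80.8 = 124864 J > q₁, so all ice melts.
Energy balance: 369.7×4.18×(80.8 − T) = 12972 + 37.5×4.18×(T − 0)
1545.346(80.8 − T) = 12972 + 156.75 T
124864 − 12972 = 1702.096 T
T = 111892 / 1702.096 = 65.74 °C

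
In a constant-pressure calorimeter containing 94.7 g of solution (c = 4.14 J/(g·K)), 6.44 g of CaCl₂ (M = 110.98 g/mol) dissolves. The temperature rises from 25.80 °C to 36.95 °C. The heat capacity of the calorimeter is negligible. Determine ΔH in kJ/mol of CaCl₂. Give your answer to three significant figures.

|ΔT| = |36.95 − 25.80| = 11.15 °C
|q_surr| = (94.7 × 4.14) × 11.15 = 392.058 × 11.15 = 4371 J
n(CaCl₂) = 6.44 / 110.98 = 0.05803 mol
Temperature rose, so q_rxn = −|q_surr| = -4.371 kJ
ΔH = q_rxn / n = -75.32 kJ/mol

ΔH = -75.3 kJ/mol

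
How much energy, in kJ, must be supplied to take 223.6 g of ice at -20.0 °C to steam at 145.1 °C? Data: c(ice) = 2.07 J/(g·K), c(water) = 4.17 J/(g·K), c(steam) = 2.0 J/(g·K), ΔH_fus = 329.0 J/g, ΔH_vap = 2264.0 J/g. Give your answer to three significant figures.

q = 702 kJ

q1 (heat ice -20.0→0.0 °C): 223.6 × 2.07 × 20.0 = 9257 J
q2 (melt at 0 °C): 223.6 × 329.0 = 73564 J
q3 (heat water 0.0→100.0 °C): 223.6 × 4.17 × 100.0 = 93241 J
q4 (vaporize at 100 °C): 223.6 × 2264.0 = 506230 J
q5 (heat steam 100.0→145.1 °C): 223.6 × 2.0 × 45.1 = 20169 J
Total: 9257 + 73564 + 93241 + 506230 + 20169 = 702461 J = 702 kJ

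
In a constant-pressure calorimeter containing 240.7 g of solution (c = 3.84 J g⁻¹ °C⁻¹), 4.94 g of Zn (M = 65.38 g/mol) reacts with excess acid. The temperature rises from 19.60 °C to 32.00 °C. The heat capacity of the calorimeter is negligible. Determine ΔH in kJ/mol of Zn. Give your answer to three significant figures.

|ΔT| = |32.00 − 19.60| = 12.40 °C
|q_surr| = (240.7 × 3.84) × 12.40 = 924.288 × 12.40 = 11460 J
n(Zn) = 4.94 / 65.38 = 0.07556 mol
Temperature rose, so q_rxn = −|q_surr| = -11.46 kJ
ΔH = q_rxn / n = -151.7 kJ/mol

ΔH = -152 kJ/mol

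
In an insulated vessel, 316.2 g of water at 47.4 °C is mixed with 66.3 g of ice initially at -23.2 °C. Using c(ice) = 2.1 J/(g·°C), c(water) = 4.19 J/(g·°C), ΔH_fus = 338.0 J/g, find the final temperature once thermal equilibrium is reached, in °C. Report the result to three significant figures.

Heat to bring ice to 0 °C and melt it: q₁ = 66.3×2.1×23.2 + 66.3×338.0 = 25640 J
Heat the water can supply cooling to 0 °C: 316.2×4.19×47.4 = 62799.2 J > q₁, so all ice melts.
Energy balance: 316.2×4.19×(47.4 − T) = 25640 + 66.3×4.19×(T − 0)
1324.878(47.4 − T) = 25640 + 277.797 T
62799.2 − 25640 = 1602.675 T
T = 37159.2 / 1602.675 = 23.19 °C

T_f = 23.2 °C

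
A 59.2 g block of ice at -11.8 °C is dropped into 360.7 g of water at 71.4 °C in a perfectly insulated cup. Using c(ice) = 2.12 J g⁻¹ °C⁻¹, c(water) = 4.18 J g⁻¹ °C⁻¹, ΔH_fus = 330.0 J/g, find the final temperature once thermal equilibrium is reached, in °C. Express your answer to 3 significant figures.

T_f = 49.4 °C

Heat to bring ice to 0 °C and melt it: q₁ = 59.2×2.12×11.8 + 59.2×330.0 = 21017 J
Heat the water can supply cooling to 0 °C: 360.7×4.18×71.4 = 107652 J > q₁, so all ice melts.
Energy balance: 360.7×4.18×(71.4 − T) = 21017 + 59.2×4.18×(T − 0)
1507.726(71.4 − T) = 21017 + 247.456 T
107652 − 21017 = 1755.182 T
T = 86635 / 1755.182 = 49.36 °C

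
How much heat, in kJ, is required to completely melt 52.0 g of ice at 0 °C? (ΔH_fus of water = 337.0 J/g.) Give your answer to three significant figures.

q = 17.5 kJ

q = m × ΔH_fus = 52.0 × 337.0 = 17520 J = 17.5 kJ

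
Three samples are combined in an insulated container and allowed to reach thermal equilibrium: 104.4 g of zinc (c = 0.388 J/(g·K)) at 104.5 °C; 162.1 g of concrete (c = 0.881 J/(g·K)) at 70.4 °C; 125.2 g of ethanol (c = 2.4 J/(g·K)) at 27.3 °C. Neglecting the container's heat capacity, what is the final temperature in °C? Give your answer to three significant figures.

T_f = 46.5 °C

Σ mᵢcᵢ(T − Tᵢ) = 0  ⇒  T = Σ mᵢcᵢTᵢ / Σ mᵢcᵢ
Σ mᵢcᵢ = 104.4×0.388 + 162.1×0.881 + 125.2×2.4 = 483.7973
Σ mᵢcᵢTᵢ = 40.5072×104.5 + 142.8101×70.4 + 300.48×27.3 = 22490
T = 22490 / 483.7973 = 46.49 °C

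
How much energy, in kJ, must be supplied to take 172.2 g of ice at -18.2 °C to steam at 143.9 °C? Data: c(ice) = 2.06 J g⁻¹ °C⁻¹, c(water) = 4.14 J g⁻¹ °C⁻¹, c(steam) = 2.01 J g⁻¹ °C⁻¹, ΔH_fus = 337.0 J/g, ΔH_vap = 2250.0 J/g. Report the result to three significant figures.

q = 538 kJ

q1 (heat ice -18.2→0.0 °C): 172.2 × 2.06 × 18.2 = 6456 J
q2 (melt at 0 °C): 172.2 × 337.0 = 58031 J
q3 (heat water 0.0→100.0 °C): 172.2 × 4.14 × 100.0 = 71291 J
q4 (vaporize at 100 °C): 172.2 × 2250.0 = 387450 J
q5 (heat steam 100.0→143.9 °C): 172.2 × 2.01 × 43.9 = 15195 J
Total: 6456 + 58031 + 71291 + 387450 + 15195 = 538423 J = 538 kJ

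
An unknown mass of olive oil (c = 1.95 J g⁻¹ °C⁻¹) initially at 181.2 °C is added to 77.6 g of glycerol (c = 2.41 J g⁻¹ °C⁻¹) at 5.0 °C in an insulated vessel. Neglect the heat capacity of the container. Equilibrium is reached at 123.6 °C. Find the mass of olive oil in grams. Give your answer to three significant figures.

q_gained = (77.6 × 2.41) × (123.6 − 5.0) = 22180 J
q_lost = m × 1.95 × (181.2 − 123.6) = 112.32 m
m = 22180 / 112.32 = 197 g

m = 197 g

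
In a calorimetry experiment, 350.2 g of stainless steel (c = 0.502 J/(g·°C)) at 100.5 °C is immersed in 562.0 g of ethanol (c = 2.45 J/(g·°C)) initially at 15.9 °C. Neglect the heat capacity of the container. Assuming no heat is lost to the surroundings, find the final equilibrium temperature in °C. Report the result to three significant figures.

Heat lost by stainless steel = heat gained by ethanol.
(350.2)(0.502)(100.5 − T) = (562.0)(2.45)(T − 15.9)
175.8004 (100.5 − T) = 1376.9 (T − 15.9)
17668 − 175.8004 T = 1376.9 T − 21893
39561 = 1552.7004 T
T = 25.48 °C

T_f = 25.5 °C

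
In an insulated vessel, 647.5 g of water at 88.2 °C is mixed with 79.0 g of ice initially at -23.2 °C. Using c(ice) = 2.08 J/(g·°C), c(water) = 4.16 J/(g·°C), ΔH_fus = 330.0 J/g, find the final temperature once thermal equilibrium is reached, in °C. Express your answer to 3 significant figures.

T_f = 68.7 °C

Heat to bring ice to 0 °C and melt it: q₁ = 79.0×2.08×23.2 + 79.0×330.0 = 29882 J
Heat the water can supply cooling to 0 °C: 647.5×4.16×88.2 = 237576 J > q₁, so all ice melts.
Energy balance: 647.5×4.16×(88.2 − T) = 29882 + 79.0×4.16×(T − 0)
2693.6(88.2 − T) = 29882 + 328.64 T
237576 − 29882 = 3022.24 T
T = 207694 / 3022.24 = 68.72 °C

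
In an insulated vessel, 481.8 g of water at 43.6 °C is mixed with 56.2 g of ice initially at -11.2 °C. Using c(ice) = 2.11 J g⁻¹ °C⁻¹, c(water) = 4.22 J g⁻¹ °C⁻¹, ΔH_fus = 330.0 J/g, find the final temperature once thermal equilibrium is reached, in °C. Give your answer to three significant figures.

Heat to bring ice to 0 °C and melt it: q₁ = 56.2×2.11×11.2 + 56.2×330.0 = 19874 J
Heat the water can supply cooling to 0 °C: 481.8×4.22×43.6 = 88647.3 J > q₁, so all ice melts.
Energy balance: 481.8×4.22×(43.6 − T) = 19874 + 56.2×4.22×(T − 0)
2033.196(43.6 − T) = 19874 + 237.164 T
88647.3 − 19874 = 2270.360 T
T = 68773.3 / 2270.360 = 30.29 °C

T_f = 30.3 °C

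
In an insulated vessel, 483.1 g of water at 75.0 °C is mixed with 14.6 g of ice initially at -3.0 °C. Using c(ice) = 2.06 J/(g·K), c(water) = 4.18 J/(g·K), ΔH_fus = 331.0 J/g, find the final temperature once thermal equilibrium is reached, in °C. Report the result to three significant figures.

T_f = 70.4 °C

Heat to bring ice to 0 °C and melt it: q₁ = 14.6×2.06×3.0 + 14.6×331.0 = 4922.8 J
Heat the water can supply cooling to 0 °C: 483.1×4.18×75.0 = 151452 J > q₁, so all ice melts.
Energy balance: 483.1×4.18×(75.0 − T) = 4922.8 + 14.6×4.18×(T − 0)
2019.358(75.0 − T) = 4922.8 + 61.028 T
151452 − 4922.8 = 2080.386 T
T = 146529.2 / 2080.386 = 70.43 °C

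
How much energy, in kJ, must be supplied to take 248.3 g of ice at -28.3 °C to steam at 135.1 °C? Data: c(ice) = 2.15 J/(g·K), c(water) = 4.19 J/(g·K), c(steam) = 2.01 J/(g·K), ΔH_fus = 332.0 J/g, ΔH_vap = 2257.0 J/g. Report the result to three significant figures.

q = 780 kJ

q1 (heat ice -28.3→0.0 °C): 248.3 × 2.15 × 28.3 = 15108 J
q2 (melt at 0 °C): 248.3 × 332.0 = 82436 J
q3 (heat water 0.0→100.0 °C): 248.3 × 4.19 × 100.0 = 104038 J
q4 (vaporize at 100 °C): 248.3 × 2257.0 = 560413 J
q5 (heat steam 100.0→135.1 °C): 248.3 × 2.01 × 35.1 = 17518 J
Total: 15108 + 82436 + 104038 + 560413 + 17518 = 779513 J = 780 kJ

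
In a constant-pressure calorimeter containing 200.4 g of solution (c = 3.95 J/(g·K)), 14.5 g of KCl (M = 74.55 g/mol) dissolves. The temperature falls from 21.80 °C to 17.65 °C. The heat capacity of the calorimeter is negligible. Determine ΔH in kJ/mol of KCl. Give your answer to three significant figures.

ΔH = 16.9 kJ/mol

|ΔT| = |17.65 − 21.80| = 4.15 °C
|q_surr| = (200.4 × 3.95) × 4.15 = 791.58 × 4.15 = 3285 J
n(KCl) = 14.5 / 74.55 = 0.1945 mol
Temperature fell, so q_rxn = +|q_surr| = 3.285 kJ
ΔH = q_rxn / n = 16.89 kJ/mol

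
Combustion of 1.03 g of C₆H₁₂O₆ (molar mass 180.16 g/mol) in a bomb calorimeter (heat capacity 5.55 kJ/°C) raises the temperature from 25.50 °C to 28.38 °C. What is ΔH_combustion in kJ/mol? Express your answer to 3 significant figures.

ΔT = 28.38 − 25.50 = 2.88 °C
q_cal = C_cal × ΔT = 5.55 × 2.88 = 15.984 kJ
n = 1.03 / 180.16 = 0.005717 mol
q_rxn = −q_cal = -15.984 kJ
ΔH = -15.984 / 0.005717 = -2796 kJ/mol

ΔH = -2800 kJ/mol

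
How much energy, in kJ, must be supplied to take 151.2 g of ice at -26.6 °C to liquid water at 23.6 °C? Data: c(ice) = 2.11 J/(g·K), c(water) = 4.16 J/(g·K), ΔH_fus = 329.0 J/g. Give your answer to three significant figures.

q1 (heat ice -26.6→0.0 °C): 151.2 × 2.11 × 26.6 = 8486 J
q2 (melt at 0 °C): 151.2 × 329.0 = 49745 J
q3 (heat water 0.0→23.6 °C): 151.2 × 4.16 × 23.6 = 14844 J
Total: 8486 + 49745 + 14844 = 73075 J = 73.1 kJ

q = 73.1 kJ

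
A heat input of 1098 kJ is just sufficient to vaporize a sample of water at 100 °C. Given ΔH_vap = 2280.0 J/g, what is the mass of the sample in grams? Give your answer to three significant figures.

m = q / ΔH_vap = 1098000 J / 2280.0 J/g = 482 g

m = 482 g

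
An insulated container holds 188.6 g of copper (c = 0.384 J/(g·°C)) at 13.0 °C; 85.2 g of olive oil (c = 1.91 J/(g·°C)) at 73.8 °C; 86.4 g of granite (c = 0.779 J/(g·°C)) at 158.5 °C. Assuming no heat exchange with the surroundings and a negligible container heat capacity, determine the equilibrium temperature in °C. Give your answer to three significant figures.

Σ mᵢcᵢ(T − Tᵢ) = 0  ⇒  T = Σ mᵢcᵢTᵢ / Σ mᵢcᵢ
Σ mᵢcᵢ = 188.6×0.384 + 85.2×1.91 + 86.4×0.779 = 302.4600
Σ mᵢcᵢTᵢ = 72.4224×13.0 + 162.732×73.8 + 67.3056×158.5 = 23619
T = 23619 / 302.4600 = 78.09 °C

T_f = 78.1 °C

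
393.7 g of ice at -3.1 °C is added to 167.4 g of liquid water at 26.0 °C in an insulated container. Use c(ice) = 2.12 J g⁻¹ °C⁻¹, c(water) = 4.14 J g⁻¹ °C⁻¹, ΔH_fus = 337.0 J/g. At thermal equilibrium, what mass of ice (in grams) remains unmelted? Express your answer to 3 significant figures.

m_ice remaining = 348 g

Heat to warm all ice to 0 °C: 393.7×2.12×3.1 = 2587.4 J
Heat released by water cooling to 0 °C: 167.4×4.14×26.0 = 18019 J
18019 J < 2587.4 + 393.7×337.0 = 135264.3 J, so not all ice melts; final T = 0 °C.
Heat left for melting: 18019 − 2587.4 = 15431.6 J
Mass melted = 15431.6 / 337.0 = 45.79 g
Ice remaining = 393.7 − 45.79 = 347.91 g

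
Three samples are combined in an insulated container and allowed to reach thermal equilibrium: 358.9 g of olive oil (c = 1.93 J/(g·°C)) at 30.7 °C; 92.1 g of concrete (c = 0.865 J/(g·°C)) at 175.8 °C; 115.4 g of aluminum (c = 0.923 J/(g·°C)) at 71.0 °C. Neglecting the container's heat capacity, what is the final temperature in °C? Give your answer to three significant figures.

Σ mᵢcᵢ(T − Tᵢ) = 0  ⇒  T = Σ mᵢcᵢTᵢ / Σ mᵢcᵢ
Σ mᵢcᵢ = 358.9×1.93 + 92.1×0.865 + 115.4×0.923 = 878.8577
Σ mᵢcᵢTᵢ = 692.677×30.7 + 79.6665×175.8 + 106.5142×71.0 = 42833
T = 42833 / 878.8577 = 48.74 °C

T_f = 48.7 °C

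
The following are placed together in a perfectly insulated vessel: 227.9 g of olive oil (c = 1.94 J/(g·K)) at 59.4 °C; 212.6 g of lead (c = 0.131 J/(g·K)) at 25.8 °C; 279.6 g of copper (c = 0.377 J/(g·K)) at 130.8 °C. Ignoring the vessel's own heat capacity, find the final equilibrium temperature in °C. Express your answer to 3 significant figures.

T_f = 70.9 °C

Σ mᵢcᵢ(T − Tᵢ) = 0  ⇒  T = Σ mᵢcᵢTᵢ / Σ mᵢcᵢ
Σ mᵢcᵢ = 227.9×1.94 + 212.6×0.131 + 279.6×0.377 = 575.3858
Σ mᵢcᵢTᵢ = 442.126×59.4 + 27.8506×25.8 + 105.4092×130.8 = 40768
T = 40768 / 575.3858 = 70.85 °C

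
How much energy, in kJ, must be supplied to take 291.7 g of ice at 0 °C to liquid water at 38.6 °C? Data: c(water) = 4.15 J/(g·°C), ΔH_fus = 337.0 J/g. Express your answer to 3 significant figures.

q1 (melt at 0 °C): 291.7 × 337.0 = 98303 J
q2 (heat water 0.0→38.6 °C): 291.7 × 4.15 × 38.6 = 46727 J
Total: 98303 + 46727 = 145030 J = 145 kJ

q = 145 kJ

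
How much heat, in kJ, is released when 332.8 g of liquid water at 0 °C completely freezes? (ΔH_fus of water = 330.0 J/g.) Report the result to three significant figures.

q = 110 kJ

q = m × ΔH_fus = 332.8 × 330.0 = 109800 J = 110 kJ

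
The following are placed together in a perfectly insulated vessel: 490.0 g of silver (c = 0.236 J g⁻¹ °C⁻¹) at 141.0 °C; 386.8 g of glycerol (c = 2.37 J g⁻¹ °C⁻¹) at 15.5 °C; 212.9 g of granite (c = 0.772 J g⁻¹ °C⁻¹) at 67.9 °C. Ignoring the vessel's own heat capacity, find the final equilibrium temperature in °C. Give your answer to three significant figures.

Σ mᵢcᵢ(T − Tᵢ) = 0  ⇒  T = Σ mᵢcᵢTᵢ / Σ mᵢcᵢ
Σ mᵢcᵢ = 490.0×0.236 + 386.8×2.37 + 212.9×0.772 = 1196.7148
Σ mᵢcᵢTᵢ = 115.64×141.0 + 916.716×15.5 + 164.3588×67.9 = 41674
T = 41674 / 1196.7148 = 34.82 °C

T_f = 34.8 °C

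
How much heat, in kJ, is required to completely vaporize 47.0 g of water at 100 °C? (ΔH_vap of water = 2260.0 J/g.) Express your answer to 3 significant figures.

q = m × ΔH_vap = 47.0 × 2260.0 = 106200 J = 106 kJ

q = 106 kJ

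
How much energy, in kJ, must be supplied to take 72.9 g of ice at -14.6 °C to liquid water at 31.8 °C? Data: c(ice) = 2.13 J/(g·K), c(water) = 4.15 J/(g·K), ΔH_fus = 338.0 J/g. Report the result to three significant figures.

q = 36.5 kJ

q1 (heat ice -14.6→0.0 °C): 72.9 × 2.13 × 14.6 = 2267 J
q2 (melt at 0 °C): 72.9 × 338.0 = 24640 J
q3 (heat water 0.0→31.8 °C): 72.9 × 4.15 × 31.8 = 9621 J
Total: 2267 + 24640 + 9621 = 36528 J = 36.5 kJ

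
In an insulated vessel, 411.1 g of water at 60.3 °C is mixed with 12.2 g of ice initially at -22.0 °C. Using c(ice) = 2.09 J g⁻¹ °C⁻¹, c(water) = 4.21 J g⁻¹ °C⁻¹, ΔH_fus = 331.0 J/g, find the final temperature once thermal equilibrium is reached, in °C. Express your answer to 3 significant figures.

Heat to bring ice to 0 °C and melt it: q₁ = 12.2×2.09×22.0 + 12.2×331.0 = 4599.2 J
Heat the water can supply cooling to 0 °C: 411.1×4.21×60.3 = 104363 J > q₁, so all ice melts.
Energy balance: 411.1×4.21×(60.3 − T) = 4599.2 + 12.2×4.21×(T − 0)
1730.731(60.3 − T) = 4599.2 + 51.362 T
104363 − 4599.2 = 1782.093 T
T = 99763.8 / 1782.093 = 55.98 °C

T_f = 56.0 °C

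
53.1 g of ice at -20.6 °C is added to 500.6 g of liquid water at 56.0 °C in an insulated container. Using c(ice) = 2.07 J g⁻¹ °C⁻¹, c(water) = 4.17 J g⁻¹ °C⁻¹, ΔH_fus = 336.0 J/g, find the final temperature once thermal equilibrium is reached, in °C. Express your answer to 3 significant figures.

Heat to bring ice to 0 °C and melt it: q₁ = 53.1×2.07×20.6 + 53.1×336.0 = 20106 J
Heat the water can supply cooling to 0 °C: 500.6×4.17×56.0 = 116900 J > q₁, so all ice melts.
Energy balance: 500.6×4.17×(56.0 − T) = 20106 + 53.1×4.17×(T − 0)
2087.502(56.0 − T) = 20106 + 221.427 T
116900 − 20106 = 2308.929 T
T = 96794 / 2308.929 = 41.92 °C

T_f = 41.9 °C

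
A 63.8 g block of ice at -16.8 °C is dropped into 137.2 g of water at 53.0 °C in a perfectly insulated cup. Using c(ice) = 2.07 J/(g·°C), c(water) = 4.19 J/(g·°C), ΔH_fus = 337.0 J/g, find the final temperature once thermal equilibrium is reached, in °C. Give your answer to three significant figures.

T_f = 8.01 °C

Heat to bring ice to 0 °C and melt it: q₁ = 63.8×2.07×16.8 + 63.8×337.0 = 23719 J
Heat the water can supply cooling to 0 °C: 137.2×4.19×53.0 = 30468.0 J > q₁, so all ice melts.
Energy balance: 137.2×4.19×(53.0 − T) = 23719 + 63.8×4.19×(T − 0)
574.868(53.0 − T) = 23719 + 267.322 T
30468.0 − 23719 = 842.190 T
T = 6749.0 / 842.190 = 8.014 °C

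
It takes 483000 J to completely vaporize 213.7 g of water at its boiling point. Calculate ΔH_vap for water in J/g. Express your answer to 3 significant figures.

ΔH_vap = q / m = 483000 / 213.7 = 2260 J/g

ΔH_vap = 2260 J/g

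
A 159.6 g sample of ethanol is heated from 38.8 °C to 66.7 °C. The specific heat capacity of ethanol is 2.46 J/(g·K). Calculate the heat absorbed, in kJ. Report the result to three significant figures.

q = m c ΔT = 159.6 × 2.46 × (66.7 − 38.8)
q = 159.6 × 2.46 × 27.9 = 10950 J = 11.0 kJ

q = 11.0 kJ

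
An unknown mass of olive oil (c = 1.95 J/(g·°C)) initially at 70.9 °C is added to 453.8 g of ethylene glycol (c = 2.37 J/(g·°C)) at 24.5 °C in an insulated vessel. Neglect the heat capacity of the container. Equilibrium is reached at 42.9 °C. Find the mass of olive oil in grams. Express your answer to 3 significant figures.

q_gained = (453.8 × 2.37) × (42.9 − 24.5) = 19790 J
q_lost = m × 1.95 × (70.9 − 42.9) = 54.6 m
m = 19790 / 54.6 = 362 g

m = 362 g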